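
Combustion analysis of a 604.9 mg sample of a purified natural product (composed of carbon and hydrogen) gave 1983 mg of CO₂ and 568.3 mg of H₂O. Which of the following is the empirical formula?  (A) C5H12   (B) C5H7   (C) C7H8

(B) C5H7

mol C = 1.983 g CO₂ ÷ 44.009 g/mol = 0.045059 mol
mol H = 2 × 0.5683 g H₂O ÷ 18.015 g/mol = 0.063092 mol
Divide by the smallest (0.045059 mol): C 1.000, H 1.400
Multiplying each by 5 gives whole numbers: C 5.00, H 7.00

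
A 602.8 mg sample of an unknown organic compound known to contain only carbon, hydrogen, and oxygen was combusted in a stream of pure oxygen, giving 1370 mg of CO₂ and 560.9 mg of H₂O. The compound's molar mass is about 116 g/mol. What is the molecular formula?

C6H12O2

mol C = 1.370 g CO₂ ÷ 44.009 g/mol = 0.031130 mol
mol H = 2 × 0.5609 g H₂O ÷ 18.015 g/mol = 0.062270 mol
mass O = 0.6028 − (0.37390 + 0.062768) = 0.16613 g → mol O = 0.16613 ÷ 15.999 = 0.010384 mol
Divide by the smallest (0.010384 mol): C 2.998, H 5.997, O 1.000
Empirical formula: C3H6O
Empirical-formula mass = 58.08 g/mol; 116 ÷ 58.08 ≈ 2, so the molecular formula is C6H12O2.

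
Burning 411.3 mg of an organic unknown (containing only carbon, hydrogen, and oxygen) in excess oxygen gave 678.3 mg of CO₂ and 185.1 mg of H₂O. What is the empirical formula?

C6H8O5

mol C = 0.6783 g CO₂ ÷ 44.009 g/mol = 0.015413 mol
mol H = 2 × 0.1851 g H₂O ÷ 18.015 g/mol = 0.020550 mol
mass O = 0.4113 − (0.18512 + 0.020714) = 0.20546 g → mol O = 0.20546 ÷ 15.999 = 0.012842 mol
Divide by the smallest (0.012842 mol): C 1.200, H 1.600, O 1.000
Multiplying each by 5 gives whole numbers: C 6.00, H 8.00, O 5.00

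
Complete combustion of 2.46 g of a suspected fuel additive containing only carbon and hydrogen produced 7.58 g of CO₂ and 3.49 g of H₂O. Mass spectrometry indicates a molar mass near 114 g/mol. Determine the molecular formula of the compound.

mol C = 7.58 g CO₂ ÷ 44.009 g/mol = 0.1722 mol
mol H = 2 × 3.49 g H₂O ÷ 18.015 g/mol = 0.3875 mol
Divide by the smallest (0.1722 mol): C 1.000, H 2.250
Multiplying each by 4 gives whole numbers: C 4.00, H 9.00
Empirical formula: C4H9
Empirical-formula mass = 57.12 g/mol; 114 ÷ 57.12 ≈ 2, so the molecular formula is C8H18.

C8H18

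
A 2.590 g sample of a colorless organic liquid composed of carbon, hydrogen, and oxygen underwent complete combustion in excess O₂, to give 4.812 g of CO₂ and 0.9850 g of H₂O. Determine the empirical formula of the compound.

C3H3O2

mol C = 4.812 g CO₂ ÷ 44.009 g/mol = 0.10934 mol
mol H = 2 × 0.9850 g H₂O ÷ 18.015 g/mol = 0.10935 mol
mass O = 2.590 − (1.3133 + 0.11023) = 1.1665 g → mol O = 1.1665 ÷ 15.999 = 0.072909 mol
Divide by the smallest (0.072909 mol): C 1.500, H 1.500, O 1.000
Multiplying each by 2 gives whole numbers: C 3.00, H 3.00, O 2.00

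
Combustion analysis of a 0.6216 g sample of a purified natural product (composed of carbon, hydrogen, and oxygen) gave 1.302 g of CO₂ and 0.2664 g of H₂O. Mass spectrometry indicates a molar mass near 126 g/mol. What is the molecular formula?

C6H6O3

mol C = 1.302 g CO₂ ÷ 44.009 g/mol = 0.029585 mol
mol H = 2 × 0.2664 g H₂O ÷ 18.015 g/mol = 0.029575 mol
mass O = 0.6216 − (0.35534 + 0.029812) = 0.23644 g → mol O = 0.23644 ÷ 15.999 = 0.014779 mol
Divide by the smallest (0.014779 mol): C 2.002, H 2.001, O 1.000
Empirical formula: C2H2O
Empirical-formula mass = 42.04 g/mol; 126 ÷ 42.04 ≈ 3, so the molecular formula is C6H6O3.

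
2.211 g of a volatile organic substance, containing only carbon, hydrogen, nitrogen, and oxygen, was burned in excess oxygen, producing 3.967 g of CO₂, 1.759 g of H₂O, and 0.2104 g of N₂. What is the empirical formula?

C6H13NO3

mol C = 3.967 g CO₂ ÷ 44.009 g/mol = 0.090141 mol
mol H = 2 × 1.759 g H₂O ÷ 18.015 g/mol = 0.19528 mol
mol N = 2 × 0.2104 g N₂ ÷ 28.014 g/mol = 0.015021 mol
mass O = 2.211 − (1.0827 + 0.19684 + 0.21040) = 0.72108 g → mol O = 0.72108 ÷ 15.999 = 0.045070 mol
Divide by the smallest (0.015021 mol): C 6.001, H 13.001, N 1.000, O 3.000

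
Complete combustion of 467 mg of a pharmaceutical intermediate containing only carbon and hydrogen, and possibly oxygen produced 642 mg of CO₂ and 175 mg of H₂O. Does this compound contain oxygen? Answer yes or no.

yes

mol C = 0.642 g CO₂ ÷ 44.009 g/mol = 0.01459 mol
mol H = 2 × 0.175 g H₂O ÷ 18.015 g/mol = 0.01943 mol
C and H account for only 0.1948 g of the 0.467 g sample; the remaining 0.2722 g must be oxygen.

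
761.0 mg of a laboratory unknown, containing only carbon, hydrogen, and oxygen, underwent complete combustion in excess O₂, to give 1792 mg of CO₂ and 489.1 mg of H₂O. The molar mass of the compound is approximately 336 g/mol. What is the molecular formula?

C18H24O6

mol C = 1.792 g CO₂ ÷ 44.009 g/mol = 0.040719 mol
mol H = 2 × 0.4891 g H₂O ÷ 18.015 g/mol = 0.054299 mol
mass O = 0.7610 − (0.48908 + 0.054734) = 0.21719 g → mol O = 0.21719 ÷ 15.999 = 0.013575 mol
Divide by the smallest (0.013575 mol): C 2.999, H 4.000, O 1.000
Empirical formula: C3H4O
Empirical-formula mass = 56.06 g/mol; 336 ÷ 56.06 ≈ 6, so the molecular formula is C18H24O6.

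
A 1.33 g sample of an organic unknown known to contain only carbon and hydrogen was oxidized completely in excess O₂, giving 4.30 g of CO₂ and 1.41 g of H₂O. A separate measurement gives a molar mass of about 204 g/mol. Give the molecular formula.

mol C = 4.30 g CO₂ ÷ 44.009 g/mol = 0.09771 mol
mol H = 2 × 1.41 g H₂O ÷ 18.015 g/mol = 0.1565 mol
Divide by the smallest (0.09771 mol): C 1.000, H 1.602
Multiplying each by 5 gives whole numbers: C 5.00, H 8.01
Empirical formula: C5H8
Empirical-formula mass = 68.12 g/mol; 204 ÷ 68.12 ≈ 3, so the molecular formula is C15H24.

C15H24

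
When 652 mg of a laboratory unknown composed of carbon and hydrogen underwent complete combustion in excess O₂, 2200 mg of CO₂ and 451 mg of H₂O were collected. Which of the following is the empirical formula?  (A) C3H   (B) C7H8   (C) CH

mol C = 2.20 g CO₂ ÷ 44.009 g/mol = 0.04999 mol
mol H = 2 × 0.451 g H₂O ÷ 18.015 g/mol = 0.05007 mol
Divide by the smallest (0.04999 mol): C 1.000, H 1.002

(C) CH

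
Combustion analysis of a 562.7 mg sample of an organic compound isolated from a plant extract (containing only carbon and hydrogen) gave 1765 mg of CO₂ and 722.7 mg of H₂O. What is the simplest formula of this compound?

CH2

mol C = 1.765 g CO₂ ÷ 44.009 g/mol = 0.040105 mol
mol H = 2 × 0.7227 g H₂O ÷ 18.015 g/mol = 0.080233 mol
Divide by the smallest (0.040105 mol): C 1.000, H 2.001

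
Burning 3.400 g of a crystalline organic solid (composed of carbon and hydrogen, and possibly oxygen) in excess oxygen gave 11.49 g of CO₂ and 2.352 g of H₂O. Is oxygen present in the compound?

mol C = 11.49 g CO₂ ÷ 44.009 g/mol = 0.26108 mol
mol H = 2 × 2.352 g H₂O ÷ 18.015 g/mol = 0.26112 mol
C and H together account for 3.3991 g — essentially the entire 3.400 g sample — so the compound contains no oxygen.

no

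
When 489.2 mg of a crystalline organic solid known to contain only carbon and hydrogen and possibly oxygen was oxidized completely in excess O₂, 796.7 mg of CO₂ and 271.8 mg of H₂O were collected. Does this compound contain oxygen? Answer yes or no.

yes

mol C = 0.7967 g CO₂ ÷ 44.009 g/mol = 0.018103 mol
mol H = 2 × 0.2718 g H₂O ÷ 18.015 g/mol = 0.030175 mol
C and H account for only 0.24785 g of the 0.4892 g sample; the remaining 0.24135 g must be oxygen.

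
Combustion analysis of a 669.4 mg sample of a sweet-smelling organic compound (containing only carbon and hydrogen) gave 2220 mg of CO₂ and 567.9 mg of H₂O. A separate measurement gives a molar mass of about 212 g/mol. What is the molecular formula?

mol C = 2.220 g CO₂ ÷ 44.009 g/mol = 0.050444 mol
mol H = 2 × 0.5679 g H₂O ÷ 18.015 g/mol = 0.063047 mol
Divide by the smallest (0.050444 mol): C 1.000, H 1.250
Multiplying each by 4 gives whole numbers: C 4.00, H 5.00
Empirical formula: C4H5
Empirical-formula mass = 53.08 g/mol; 212 ÷ 53.08 ≈ 4, so the molecular formula is C16H20.

C16H20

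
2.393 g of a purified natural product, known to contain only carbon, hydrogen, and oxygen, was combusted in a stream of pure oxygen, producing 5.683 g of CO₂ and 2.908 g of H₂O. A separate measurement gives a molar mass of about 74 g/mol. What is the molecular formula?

C4H10O

mol C = 5.683 g CO₂ ÷ 44.009 g/mol = 0.12913 mol
mol H = 2 × 2.908 g H₂O ÷ 18.015 g/mol = 0.32284 mol
mass O = 2.393 − (1.5510 + 0.32542) = 0.51656 g → mol O = 0.51656 ÷ 15.999 = 0.032287 mol
Divide by the smallest (0.032287 mol): C 4.000, H 9.999, O 1.000
Empirical formula: C4H10O
Empirical-formula mass = 74.12 g/mol; 74 ÷ 74.12 ≈ 1, so the molecular formula is C4H10O.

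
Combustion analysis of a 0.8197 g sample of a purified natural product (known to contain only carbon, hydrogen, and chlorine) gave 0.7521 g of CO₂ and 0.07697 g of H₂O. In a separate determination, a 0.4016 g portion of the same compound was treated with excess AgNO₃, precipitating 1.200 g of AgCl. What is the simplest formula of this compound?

mol C = 0.7521 g CO₂ ÷ 44.009 g/mol = 0.017090 mol
mol H = 2 × 0.07697 g H₂O ÷ 18.015 g/mol = 0.0085451 mol
From the AgCl data: mol Cl per gram of compound = (1.200 ÷ 143.318) ÷ 0.4016 = 0.020849 mol/g, so in the 0.8197 g combustion sample mol Cl = 0.017090 mol
Divide by the smallest (0.0085451 mol): C 2.000, H 1.000, Cl 2.000

C2HCl2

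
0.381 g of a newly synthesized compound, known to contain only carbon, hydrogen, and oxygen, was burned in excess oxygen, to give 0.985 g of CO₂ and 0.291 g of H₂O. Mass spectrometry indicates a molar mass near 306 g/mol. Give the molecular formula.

C18H26O4

mol C = 0.985 g CO₂ ÷ 44.009 g/mol = 0.02238 mol
mol H = 2 × 0.291 g H₂O ÷ 18.015 g/mol = 0.03231 mol
mass O = 0.381 − (0.2688 + 0.03256) = 0.07961 g → mol O = 0.07961 ÷ 15.999 = 0.004976 mol
Divide by the smallest (0.004976 mol): C 4.498, H 6.493, O 1.000
Multiplying each by 2 gives whole numbers: C 9.00, H 12.99, O 2.00
Empirical formula: C9H13O2
Empirical-formula mass = 153.20 g/mol; 306 ÷ 153.20 ≈ 2, so the molecular formula is C18H26O4.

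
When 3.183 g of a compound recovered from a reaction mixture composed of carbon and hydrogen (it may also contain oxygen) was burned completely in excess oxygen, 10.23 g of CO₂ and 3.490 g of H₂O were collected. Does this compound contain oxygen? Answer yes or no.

mol C = 10.23 g CO₂ ÷ 44.009 g/mol = 0.23245 mol
mol H = 2 × 3.490 g H₂O ÷ 18.015 g/mol = 0.38745 mol
C and H together account for 3.1825 g — essentially the entire 3.183 g sample — so the compound contains no oxygen.

no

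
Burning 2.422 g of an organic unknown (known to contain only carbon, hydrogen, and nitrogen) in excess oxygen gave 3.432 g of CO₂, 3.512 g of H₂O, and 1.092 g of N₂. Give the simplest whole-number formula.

CH5N

mol C = 3.432 g CO₂ ÷ 44.009 g/mol = 0.077984 mol
mol H = 2 × 3.512 g H₂O ÷ 18.015 g/mol = 0.38990 mol
mol N = 2 × 1.092 g N₂ ÷ 28.014 g/mol = 0.077961 mol
Divide by the smallest (0.077961 mol): C 1.000, H 5.001, N 1.000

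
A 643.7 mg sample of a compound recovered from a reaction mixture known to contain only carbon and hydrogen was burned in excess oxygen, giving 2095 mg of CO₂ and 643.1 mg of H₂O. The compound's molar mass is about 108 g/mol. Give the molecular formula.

mol C = 2.095 g CO₂ ÷ 44.009 g/mol = 0.047604 mol
mol H = 2 × 0.6431 g H₂O ÷ 18.015 g/mol = 0.071396 mol
Divide by the smallest (0.047604 mol): C 1.000, H 1.500
Multiplying each by 2 gives whole numbers: C 2.00, H 3.00
Empirical formula: C2H3
Empirical-formula mass = 27.05 g/mol; 108 ÷ 27.05 ≈ 4, so the molecular formula is C8H12.

C8H12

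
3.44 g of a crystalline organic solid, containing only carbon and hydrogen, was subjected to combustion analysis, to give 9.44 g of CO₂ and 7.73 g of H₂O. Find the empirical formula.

mol C = 9.44 g CO₂ ÷ 44.009 g/mol = 0.2145 mol
mol H = 2 × 7.73 g H₂O ÷ 18.015 g/mol = 0.8582 mol
Divide by the smallest (0.2145 mol): C 1.000, H 4.001

CH4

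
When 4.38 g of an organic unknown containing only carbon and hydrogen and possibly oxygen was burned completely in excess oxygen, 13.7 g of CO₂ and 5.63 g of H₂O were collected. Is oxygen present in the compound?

mol C = 13.7 g CO₂ ÷ 44.009 g/mol = 0.3113 mol
mol H = 2 × 5.63 g H₂O ÷ 18.015 g/mol = 0.6250 mol
C and H together account for 4.369 g — essentially the entire 4.38 g sample — so the compound contains no oxygen.

no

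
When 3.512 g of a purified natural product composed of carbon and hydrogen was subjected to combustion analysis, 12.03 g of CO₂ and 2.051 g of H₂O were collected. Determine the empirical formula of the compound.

C6H5

mol C = 12.03 g CO₂ ÷ 44.009 g/mol = 0.27335 mol
mol H = 2 × 2.051 g H₂O ÷ 18.015 g/mol = 0.22770 mol
Divide by the smallest (0.22770 mol): C 1.201, H 1.000
Multiplying each by 5 gives whole numbers: C 6.00, H 5.00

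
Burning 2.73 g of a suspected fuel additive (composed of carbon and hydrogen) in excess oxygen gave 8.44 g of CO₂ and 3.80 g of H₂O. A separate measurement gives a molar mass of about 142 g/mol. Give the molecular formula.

mol C = 8.44 g CO₂ ÷ 44.009 g/mol = 0.1918 mol
mol H = 2 × 3.80 g H₂O ÷ 18.015 g/mol = 0.4219 mol
Divide by the smallest (0.1918 mol): C 1.000, H 2.200
Multiplying each by 5 gives whole numbers: C 5.00, H 11.00
Empirical formula: C5H11
Empirical-formula mass = 71.14 g/mol; 142 ÷ 71.14 ≈ 2, so the molecular formula is C10H22.

C10H22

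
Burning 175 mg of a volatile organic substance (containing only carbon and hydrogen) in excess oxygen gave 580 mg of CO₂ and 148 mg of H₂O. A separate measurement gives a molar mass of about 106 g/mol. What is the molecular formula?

mol C = 0.580 g CO₂ ÷ 44.009 g/mol = 0.01318 mol
mol H = 2 × 0.148 g H₂O ÷ 18.015 g/mol = 0.01643 mol
Divide by the smallest (0.01318 mol): C 1.000, H 1.247
Multiplying each by 4 gives whole numbers: C 4.00, H 4.99
Empirical formula: C4H5
Empirical-formula mass = 53.08 g/mol; 106 ÷ 53.08 ≈ 2, so the molecular formula is C8H10.

C8H10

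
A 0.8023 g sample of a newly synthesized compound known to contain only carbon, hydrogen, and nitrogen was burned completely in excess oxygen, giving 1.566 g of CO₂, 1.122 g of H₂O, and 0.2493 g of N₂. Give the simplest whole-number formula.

mol C = 1.566 g CO₂ ÷ 44.009 g/mol = 0.035584 mol
mol H = 2 × 1.122 g H₂O ÷ 18.015 g/mol = 0.12456 mol
mol N = 2 × 0.2493 g N₂ ÷ 28.014 g/mol = 0.017798 mol
Divide by the smallest (0.017798 mol): C 1.999, H 6.999, N 1.000

C2H7N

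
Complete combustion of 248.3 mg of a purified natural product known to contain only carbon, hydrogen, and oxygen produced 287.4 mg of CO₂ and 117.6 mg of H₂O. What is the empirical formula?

mol C = 0.2874 g CO₂ ÷ 44.009 g/mol = 0.0065305 mol
mol H = 2 × 0.1176 g H₂O ÷ 18.015 g/mol = 0.013056 mol
mass O = 0.2483 − (0.078438 + 0.013160) = 0.15670 g → mol O = 0.15670 ÷ 15.999 = 0.0097945 mol
Divide by the smallest (0.0065305 mol): C 1.000, H 1.999, O 1.500
Multiplying each by 2 gives whole numbers: C 2.00, H 4.00, O 3.00

C2H4O3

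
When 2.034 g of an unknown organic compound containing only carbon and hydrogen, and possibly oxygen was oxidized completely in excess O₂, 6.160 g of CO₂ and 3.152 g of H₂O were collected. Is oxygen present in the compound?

mol C = 6.160 g CO₂ ÷ 44.009 g/mol = 0.13997 mol
mol H = 2 × 3.152 g H₂O ÷ 18.015 g/mol = 0.34993 mol
C and H together account for 2.0339 g — essentially the entire 2.034 g sample — so the compound contains no oxygen.

no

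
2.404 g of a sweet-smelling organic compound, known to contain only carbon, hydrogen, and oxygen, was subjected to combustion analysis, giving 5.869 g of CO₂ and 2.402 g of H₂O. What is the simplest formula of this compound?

C4H8O

mol C = 5.869 g CO₂ ÷ 44.009 g/mol = 0.13336 mol
mol H = 2 × 2.402 g H₂O ÷ 18.015 g/mol = 0.26667 mol
mass O = 2.404 − (1.6018 + 0.26880) = 0.53342 g → mol O = 0.53342 ÷ 15.999 = 0.033341 mol
Divide by the smallest (0.033341 mol): C 4.000, H 7.998, O 1.000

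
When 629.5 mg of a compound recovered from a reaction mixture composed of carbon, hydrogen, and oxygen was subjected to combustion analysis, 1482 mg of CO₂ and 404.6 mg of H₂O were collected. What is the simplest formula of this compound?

C3H4O

mol C = 1.482 g CO₂ ÷ 44.009 g/mol = 0.033675 mol
mol H = 2 × 0.4046 g H₂O ÷ 18.015 g/mol = 0.044918 mol
mass O = 0.6295 − (0.40447 + 0.045277) = 0.17975 g → mol O = 0.17975 ÷ 15.999 = 0.011235 mol
Divide by the smallest (0.011235 mol): C 2.997, H 3.998, O 1.000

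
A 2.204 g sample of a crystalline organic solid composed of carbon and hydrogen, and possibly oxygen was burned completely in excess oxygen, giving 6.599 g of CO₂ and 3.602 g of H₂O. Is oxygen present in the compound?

no

mol C = 6.599 g CO₂ ÷ 44.009 g/mol = 0.14995 mol
mol H = 2 × 3.602 g H₂O ÷ 18.015 g/mol = 0.39989 mol
C and H together account for 2.2041 g — essentially the entire 2.204 g sample — so the compound contains no oxygen.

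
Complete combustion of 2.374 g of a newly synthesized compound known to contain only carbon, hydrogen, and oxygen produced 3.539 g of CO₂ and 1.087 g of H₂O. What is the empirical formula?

mol C = 3.539 g CO₂ ÷ 44.009 g/mol = 0.080415 mol
mol H = 2 × 1.087 g H₂O ÷ 18.015 g/mol = 0.12068 mol
mass O = 2.374 − (0.96587 + 0.12164) = 1.2865 g → mol O = 1.2865 ÷ 15.999 = 0.080411 mol
Divide by the smallest (0.080411 mol): C 1.000, H 1.501, O 1.000
Multiplying each by 2 gives whole numbers: C 2.00, H 3.00, O 2.00

C2H3O2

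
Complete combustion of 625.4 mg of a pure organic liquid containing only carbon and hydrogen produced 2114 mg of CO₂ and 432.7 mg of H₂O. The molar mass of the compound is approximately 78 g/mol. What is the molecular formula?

mol C = 2.114 g CO₂ ÷ 44.009 g/mol = 0.048036 mol
mol H = 2 × 0.4327 g H₂O ÷ 18.015 g/mol = 0.048038 mol
Divide by the smallest (0.048036 mol): C 1.000, H 1.000
Empirical formula: CH
Empirical-formula mass = 13.02 g/mol; 78 ÷ 13.02 ≈ 6, so the molecular formula is C6H6.

C6H6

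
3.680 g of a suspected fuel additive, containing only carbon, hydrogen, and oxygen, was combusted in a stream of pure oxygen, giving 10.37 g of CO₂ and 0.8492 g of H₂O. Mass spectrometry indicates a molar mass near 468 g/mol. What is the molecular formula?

mol C = 10.37 g CO₂ ÷ 44.009 g/mol = 0.23563 mol
mol H = 2 × 0.8492 g H₂O ÷ 18.015 g/mol = 0.094277 mol
mass O = 3.680 − (2.8302 + 0.095031) = 0.75477 g → mol O = 0.75477 ÷ 15.999 = 0.047176 mol
Divide by the smallest (0.047176 mol): C 4.995, H 1.998, O 1.000
Empirical formula: C5H2O
Empirical-formula mass = 78.07 g/mol; 468 ÷ 78.07 ≈ 6, so the molecular formula is C30H12O6.

C30H12O6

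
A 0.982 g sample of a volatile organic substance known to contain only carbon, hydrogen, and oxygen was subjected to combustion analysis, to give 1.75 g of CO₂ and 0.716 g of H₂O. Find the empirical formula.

C3H6O2

mol C = 1.75 g CO₂ ÷ 44.009 g/mol = 0.03976 mol
mol H = 2 × 0.716 g H₂O ÷ 18.015 g/mol = 0.07949 mol
mass O = 0.982 − (0.4776 + 0.08013) = 0.4243 g → mol O = 0.4243 ÷ 15.999 = 0.02652 mol
Divide by the smallest (0.02652 mol): C 1.500, H 2.998, O 1.000
Multiplying each by 2 gives whole numbers: C 3.00, H 6.00, O 2.00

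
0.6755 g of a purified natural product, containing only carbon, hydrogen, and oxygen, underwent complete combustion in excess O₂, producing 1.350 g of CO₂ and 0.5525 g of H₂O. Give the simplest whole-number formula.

C2H4O

mol C = 1.350 g CO₂ ÷ 44.009 g/mol = 0.030676 mol
mol H = 2 × 0.5525 g H₂O ÷ 18.015 g/mol = 0.061338 mol
mass O = 0.6755 − (0.36844 + 0.061828) = 0.24523 g → mol O = 0.24523 ÷ 15.999 = 0.015328 mol
Divide by the smallest (0.015328 mol): C 2.001, H 4.002, O 1.000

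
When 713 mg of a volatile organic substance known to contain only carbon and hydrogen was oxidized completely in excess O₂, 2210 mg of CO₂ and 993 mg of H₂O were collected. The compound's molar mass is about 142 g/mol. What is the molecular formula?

mol C = 2.21 g CO₂ ÷ 44.009 g/mol = 0.05022 mol
mol H = 2 × 0.993 g H₂O ÷ 18.015 g/mol = 0.1102 mol
Divide by the smallest (0.05022 mol): C 1.000, H 2.195
Multiplying each by 5 gives whole numbers: C 5.00, H 10.98
Empirical formula: C5H11
Empirical-formula mass = 71.14 g/mol; 142 ÷ 71.14 ≈ 2, so the molecular formula is C10H22.

C10H22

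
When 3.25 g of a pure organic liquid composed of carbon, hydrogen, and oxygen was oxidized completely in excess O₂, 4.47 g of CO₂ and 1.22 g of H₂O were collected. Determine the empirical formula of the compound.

mol C = 4.47 g CO₂ ÷ 44.009 g/mol = 0.1016 mol
mol H = 2 × 1.22 g H₂O ÷ 18.015 g/mol = 0.1354 mol
mass O = 3.25 − (1.220 + 0.1365) = 1.894 g → mol O = 1.894 ÷ 15.999 = 0.1184 mol
Divide by the smallest (0.1016 mol): C 1.000, H 1.333, O 1.165
Multiplying each by 6 gives whole numbers: C 6.00, H 8.00, O 6.99

C6H8O7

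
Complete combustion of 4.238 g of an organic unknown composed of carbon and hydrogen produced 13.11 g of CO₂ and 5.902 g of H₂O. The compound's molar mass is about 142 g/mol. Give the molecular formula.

mol C = 13.11 g CO₂ ÷ 44.009 g/mol = 0.29789 mol
mol H = 2 × 5.902 g H₂O ÷ 18.015 g/mol = 0.65523 mol
Divide by the smallest (0.29789 mol): C 1.000, H 2.200
Multiplying each by 5 gives whole numbers: C 5.00, H 11.00
Empirical formula: C5H11
Empirical-formula mass = 71.14 g/mol; 142 ÷ 71.14 ≈ 2, so the molecular formula is C10H22.

C10H22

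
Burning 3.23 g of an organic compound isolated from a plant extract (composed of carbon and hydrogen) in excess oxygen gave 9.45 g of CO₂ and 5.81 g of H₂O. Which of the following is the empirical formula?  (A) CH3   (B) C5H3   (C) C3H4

mol C = 9.45 g CO₂ ÷ 44.009 g/mol = 0.2147 mol
mol H = 2 × 5.81 g H₂O ÷ 18.015 g/mol = 0.6450 mol
Divide by the smallest (0.2147 mol): C 1.000, H 3.004

(A) CH3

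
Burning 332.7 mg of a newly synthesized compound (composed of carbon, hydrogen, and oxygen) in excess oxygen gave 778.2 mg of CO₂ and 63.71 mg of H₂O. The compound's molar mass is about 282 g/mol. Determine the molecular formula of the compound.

mol C = 0.7782 g CO₂ ÷ 44.009 g/mol = 0.017683 mol
mol H = 2 × 0.06371 g H₂O ÷ 18.015 g/mol = 0.0070730 mol
mass O = 0.3327 − (0.21239 + 0.0071296) = 0.11318 g → mol O = 0.11318 ÷ 15.999 = 0.0070744 mol
Divide by the smallest (0.0070730 mol): C 2.500, H 1.000, O 1.000
Multiplying each by 2 gives whole numbers: C 5.00, H 2.00, O 2.00
Empirical formula: C5H2O2
Empirical-formula mass = 94.07 g/mol; 282 ÷ 94.07 ≈ 3, so the molecular formula is C15H6O6.

C15H6O6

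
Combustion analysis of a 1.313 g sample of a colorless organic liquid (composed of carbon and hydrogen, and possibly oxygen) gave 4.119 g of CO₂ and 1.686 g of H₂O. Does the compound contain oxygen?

no

mol C = 4.119 g CO₂ ÷ 44.009 g/mol = 0.093594 mol
mol H = 2 × 1.686 g H₂O ÷ 18.015 g/mol = 0.18718 mol
C and H together account for 1.3128 g — essentially the entire 1.313 g sample — so the compound contains no oxygen.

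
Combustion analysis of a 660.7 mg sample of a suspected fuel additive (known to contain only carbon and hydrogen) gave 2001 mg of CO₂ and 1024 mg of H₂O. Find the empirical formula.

mol C = 2.001 g CO₂ ÷ 44.009 g/mol = 0.045468 mol
mol H = 2 × 1.024 g H₂O ÷ 18.015 g/mol = 0.11368 mol
Divide by the smallest (0.045468 mol): C 1.000, H 2.500
Multiplying each by 2 gives whole numbers: C 2.00, H 5.00

C2H5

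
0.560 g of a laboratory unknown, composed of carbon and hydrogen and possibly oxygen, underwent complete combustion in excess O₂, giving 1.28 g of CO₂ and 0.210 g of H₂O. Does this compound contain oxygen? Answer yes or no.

mol C = 1.28 g CO₂ ÷ 44.009 g/mol = 0.02908 mol
mol H = 2 × 0.210 g H₂O ÷ 18.015 g/mol = 0.02331 mol
C and H account for only 0.3728 g of the 0.560 g sample; the remaining 0.1872 g must be oxygen.

yes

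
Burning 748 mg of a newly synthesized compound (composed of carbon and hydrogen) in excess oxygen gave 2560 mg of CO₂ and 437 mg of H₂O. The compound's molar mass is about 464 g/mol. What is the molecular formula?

mol C = 2.56 g CO₂ ÷ 44.009 g/mol = 0.05817 mol
mol H = 2 × 0.437 g H₂O ÷ 18.015 g/mol = 0.04852 mol
Divide by the smallest (0.04852 mol): C 1.199, H 1.000
Multiplying each by 5 gives whole numbers: C 6.00, H 5.00
Empirical formula: C6H5
Empirical-formula mass = 77.11 g/mol; 464 ÷ 77.11 ≈ 6, so the molecular formula is C36H30.

C36H30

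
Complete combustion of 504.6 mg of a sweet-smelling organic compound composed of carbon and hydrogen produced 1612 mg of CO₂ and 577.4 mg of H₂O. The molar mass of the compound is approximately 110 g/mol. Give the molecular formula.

C8H14

mol C = 1.612 g CO₂ ÷ 44.009 g/mol = 0.036629 mol
mol H = 2 × 0.5774 g H₂O ÷ 18.015 g/mol = 0.064102 mol
Divide by the smallest (0.036629 mol): C 1.000, H 1.750
Multiplying each by 4 gives whole numbers: C 4.00, H 7.00
Empirical formula: C4H7
Empirical-formula mass = 55.10 g/mol; 110 ÷ 55.10 ≈ 2, so the molecular formula is C8H14.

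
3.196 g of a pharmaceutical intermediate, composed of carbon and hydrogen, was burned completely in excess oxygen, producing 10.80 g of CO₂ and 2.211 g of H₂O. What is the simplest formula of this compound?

CH

mol C = 10.80 g CO₂ ÷ 44.009 g/mol = 0.24540 mol
mol H = 2 × 2.211 g H₂O ÷ 18.015 g/mol = 0.24546 mol
Divide by the smallest (0.24540 mol): C 1.000, H 1.000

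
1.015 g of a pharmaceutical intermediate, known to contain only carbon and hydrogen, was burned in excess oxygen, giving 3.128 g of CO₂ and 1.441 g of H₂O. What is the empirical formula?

mol C = 3.128 g CO₂ ÷ 44.009 g/mol = 0.071076 mol
mol H = 2 × 1.441 g H₂O ÷ 18.015 g/mol = 0.15998 mol
Divide by the smallest (0.071076 mol): C 1.000, H 2.251
Multiplying each by 4 gives whole numbers: C 4.00, H 9.00

C4H9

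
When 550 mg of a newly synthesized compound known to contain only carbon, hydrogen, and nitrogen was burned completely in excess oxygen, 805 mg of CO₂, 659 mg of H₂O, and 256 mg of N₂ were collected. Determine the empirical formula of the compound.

mol C = 0.805 g CO₂ ÷ 44.009 g/mol = 0.01829 mol
mol H = 2 × 0.659 g H₂O ÷ 18.015 g/mol = 0.07316 mol
mol N = 2 × 0.256 g N₂ ÷ 28.014 g/mol = 0.01828 mol
Divide by the smallest (0.01828 mol): C 1.001, H 4.003, N 1.000

CH4N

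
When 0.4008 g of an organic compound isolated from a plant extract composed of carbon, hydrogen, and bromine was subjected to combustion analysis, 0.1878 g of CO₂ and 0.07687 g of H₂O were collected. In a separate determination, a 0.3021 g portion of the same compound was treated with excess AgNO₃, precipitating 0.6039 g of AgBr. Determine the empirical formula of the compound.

mol C = 0.1878 g CO₂ ÷ 44.009 g/mol = 0.0042673 mol
mol H = 2 × 0.07687 g H₂O ÷ 18.015 g/mol = 0.0085340 mol
From the AgBr data: mol Br per gram of compound = (0.6039 ÷ 187.772) ÷ 0.3021 = 0.010646 mol/g, so in the 0.4008 g combustion sample mol Br = 0.0042669 mol
Divide by the smallest (0.0042669 mol): C 1.000, H 2.000, Br 1.000

CH2Br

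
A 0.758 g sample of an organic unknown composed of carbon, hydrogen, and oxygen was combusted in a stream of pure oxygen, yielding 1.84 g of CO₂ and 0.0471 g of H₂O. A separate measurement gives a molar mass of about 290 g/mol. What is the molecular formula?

mol C = 1.84 g CO₂ ÷ 44.009 g/mol = 0.04181 mol
mol H = 2 × 0.0471 g H₂O ÷ 18.015 g/mol = 0.005229 mol
mass O = 0.758 − (0.5022 + 0.005271) = 0.2506 g → mol O = 0.2506 ÷ 15.999 = 0.01566 mol
Divide by the smallest (0.005229 mol): C 7.996, H 1.000, O 2.995
Empirical formula: C8HO3
Empirical-formula mass = 145.09 g/mol; 290 ÷ 145.09 ≈ 2, so the molecular formula is C16H2O6.

C16H2O6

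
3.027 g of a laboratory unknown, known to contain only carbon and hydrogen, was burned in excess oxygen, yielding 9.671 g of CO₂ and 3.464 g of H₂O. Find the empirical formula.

C4H7

mol C = 9.671 g CO₂ ÷ 44.009 g/mol = 0.21975 mol
mol H = 2 × 3.464 g H₂O ÷ 18.015 g/mol = 0.38457 mol
Divide by the smallest (0.21975 mol): C 1.000, H 1.750
Multiplying each by 4 gives whole numbers: C 4.00, H 7.00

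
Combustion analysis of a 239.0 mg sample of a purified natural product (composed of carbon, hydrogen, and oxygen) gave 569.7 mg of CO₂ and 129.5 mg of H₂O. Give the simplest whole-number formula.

C9H10O3

mol C = 0.5697 g CO₂ ÷ 44.009 g/mol = 0.012945 mol
mol H = 2 × 0.1295 g H₂O ÷ 18.015 g/mol = 0.014377 mol
mass O = 0.2390 − (0.15548 + 0.014492) = 0.069025 g → mol O = 0.069025 ÷ 15.999 = 0.0043143 mol
Divide by the smallest (0.0043143 mol): C 3.000, H 3.332, O 1.000
Multiplying each by 3 gives whole numbers: C 9.00, H 10.00, O 3.00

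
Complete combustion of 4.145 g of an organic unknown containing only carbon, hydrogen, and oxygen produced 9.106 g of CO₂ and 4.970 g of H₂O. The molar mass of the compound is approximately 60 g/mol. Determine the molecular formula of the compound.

mol C = 9.106 g CO₂ ÷ 44.009 g/mol = 0.20691 mol
mol H = 2 × 4.970 g H₂O ÷ 18.015 g/mol = 0.55176 mol
mass O = 4.145 − (2.4852 + 0.55618) = 1.1036 g → mol O = 1.1036 ÷ 15.999 = 0.068979 mol
Divide by the smallest (0.068979 mol): C 3.000, H 7.999, O 1.000
Empirical formula: C3H8O
Empirical-formula mass = 60.10 g/mol; 60 ÷ 60.10 ≈ 1, so the molecular formula is C3H8O.

C3H8O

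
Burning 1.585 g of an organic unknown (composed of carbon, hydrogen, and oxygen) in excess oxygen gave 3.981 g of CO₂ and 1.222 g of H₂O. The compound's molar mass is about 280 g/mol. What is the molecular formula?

C16H24O4

mol C = 3.981 g CO₂ ÷ 44.009 g/mol = 0.090459 mol
mol H = 2 × 1.222 g H₂O ÷ 18.015 g/mol = 0.13566 mol
mass O = 1.585 − (1.0865 + 0.13675) = 0.36175 g → mol O = 0.36175 ÷ 15.999 = 0.022611 mol
Divide by the smallest (0.022611 mol): C 4.001, H 6.000, O 1.000
Empirical formula: C4H6O
Empirical-formula mass = 70.09 g/mol; 280 ÷ 70.09 ≈ 4, so the molecular formula is C16H24O4.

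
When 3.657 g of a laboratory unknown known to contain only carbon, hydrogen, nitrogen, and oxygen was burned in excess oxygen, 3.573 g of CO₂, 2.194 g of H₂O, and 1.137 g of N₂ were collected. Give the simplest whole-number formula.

CH3NO

mol C = 3.573 g CO₂ ÷ 44.009 g/mol = 0.081188 mol
mol H = 2 × 2.194 g H₂O ÷ 18.015 g/mol = 0.24357 mol
mol N = 2 × 1.137 g N₂ ÷ 28.014 g/mol = 0.081174 mol
mass O = 3.657 − (0.97515 + 0.24552 + 1.1370) = 1.2993 g → mol O = 1.2993 ÷ 15.999 = 0.081213 mol
Divide by the smallest (0.081174 mol): C 1.000, H 3.001, N 1.000, O 1.000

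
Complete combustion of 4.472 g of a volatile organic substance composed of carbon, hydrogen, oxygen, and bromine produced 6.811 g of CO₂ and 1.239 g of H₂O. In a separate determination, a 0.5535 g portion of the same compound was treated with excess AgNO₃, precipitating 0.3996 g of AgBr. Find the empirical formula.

C9H8BrO4

mol C = 6.811 g CO₂ ÷ 44.009 g/mol = 0.15476 mol
mol H = 2 × 1.239 g H₂O ÷ 18.015 g/mol = 0.13755 mol
From the AgBr data: mol Br per gram of compound = (0.3996 ÷ 187.772) ÷ 0.5535 = 0.0038448 mol/g, so in the 4.472 g combustion sample mol Br = 0.017194 mol
mass O = 4.472 − (1.8589 + 0.13865 + 1.3739) = 1.1006 g → mol O = 1.1006 ÷ 15.999 = 0.068792 mol
Divide by the smallest (0.017194 mol): C 9.001, H 8.000, Br 1.000, O 4.001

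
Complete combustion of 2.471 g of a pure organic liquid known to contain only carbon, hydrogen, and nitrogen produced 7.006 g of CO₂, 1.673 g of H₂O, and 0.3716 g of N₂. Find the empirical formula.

mol C = 7.006 g CO₂ ÷ 44.009 g/mol = 0.15919 mol
mol H = 2 × 1.673 g H₂O ÷ 18.015 g/mol = 0.18573 mol
mol N = 2 × 0.3716 g N₂ ÷ 28.014 g/mol = 0.026530 mol
Divide by the smallest (0.026530 mol): C 6.001, H 7.001, N 1.000

C6H7N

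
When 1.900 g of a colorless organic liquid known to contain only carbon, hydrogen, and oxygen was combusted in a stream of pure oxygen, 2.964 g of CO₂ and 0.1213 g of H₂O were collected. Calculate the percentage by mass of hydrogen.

mol C = 2.964 g CO₂ ÷ 44.009 g/mol = 0.067350 mol
mol H = 2 × 0.1213 g H₂O ÷ 18.015 g/mol = 0.013467 mol
mass O = 1.900 − (0.80894 + 0.013574) = 1.0775 g → mol O = 1.0775 ÷ 15.999 = 0.067347 mol
mass % H = 0.013574 g ÷ 1.900 g × 100%

0.71%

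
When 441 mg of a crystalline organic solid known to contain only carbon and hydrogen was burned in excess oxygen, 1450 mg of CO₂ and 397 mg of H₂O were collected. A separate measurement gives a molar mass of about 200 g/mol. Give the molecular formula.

C15H20

mol C = 1.45 g CO₂ ÷ 44.009 g/mol = 0.03295 mol
mol H = 2 × 0.397 g H₂O ÷ 18.015 g/mol = 0.04407 mol
Divide by the smallest (0.03295 mol): C 1.000, H 1.338
Multiplying each by 3 gives whole numbers: C 3.00, H 4.01
Empirical formula: C3H4
Empirical-formula mass = 40.06 g/mol; 200 ÷ 40.06 ≈ 5, so the molecular formula is C15H20.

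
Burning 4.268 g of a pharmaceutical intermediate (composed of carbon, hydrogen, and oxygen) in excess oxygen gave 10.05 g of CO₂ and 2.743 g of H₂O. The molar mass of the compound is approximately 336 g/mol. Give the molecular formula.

mol C = 10.05 g CO₂ ÷ 44.009 g/mol = 0.22836 mol
mol H = 2 × 2.743 g H₂O ÷ 18.015 g/mol = 0.30452 mol
mass O = 4.268 − (2.7429 + 0.30696) = 1.2182 g → mol O = 1.2182 ÷ 15.999 = 0.076141 mol
Divide by the smallest (0.076141 mol): C 2.999, H 3.999, O 1.000
Empirical formula: C3H4O
Empirical-formula mass = 56.06 g/mol; 336 ÷ 56.06 ≈ 6, so the molecular formula is C18H24O6.

C18H24O6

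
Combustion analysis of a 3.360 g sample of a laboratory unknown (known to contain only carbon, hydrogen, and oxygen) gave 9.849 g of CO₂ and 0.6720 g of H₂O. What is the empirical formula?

C6H2O

mol C = 9.849 g CO₂ ÷ 44.009 g/mol = 0.22380 mol
mol H = 2 × 0.6720 g H₂O ÷ 18.015 g/mol = 0.074604 mol
mass O = 3.360 − (2.6880 + 0.075201) = 0.59680 g → mol O = 0.59680 ÷ 15.999 = 0.037302 mol
Divide by the smallest (0.037302 mol): C 6.000, H 2.000, O 1.000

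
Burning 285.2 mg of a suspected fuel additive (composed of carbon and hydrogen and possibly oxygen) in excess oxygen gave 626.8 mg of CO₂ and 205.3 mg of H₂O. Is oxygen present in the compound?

mol C = 0.6268 g CO₂ ÷ 44.009 g/mol = 0.014243 mol
mol H = 2 × 0.2053 g H₂O ÷ 18.015 g/mol = 0.022792 mol
C and H account for only 0.19404 g of the 0.2852 g sample; the remaining 0.091158 g must be oxygen.

yes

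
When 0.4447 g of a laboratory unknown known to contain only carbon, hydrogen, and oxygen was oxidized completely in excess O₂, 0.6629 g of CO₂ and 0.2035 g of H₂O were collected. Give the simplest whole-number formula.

mol C = 0.6629 g CO₂ ÷ 44.009 g/mol = 0.015063 mol
mol H = 2 × 0.2035 g H₂O ÷ 18.015 g/mol = 0.022592 mol
mass O = 0.4447 − (0.18092 + 0.022773) = 0.24101 g → mol O = 0.24101 ÷ 15.999 = 0.015064 mol
Divide by the smallest (0.015063 mol): C 1.000, H 1.500, O 1.000
Multiplying each by 2 gives whole numbers: C 2.00, H 3.00, O 2.00

C2H3O2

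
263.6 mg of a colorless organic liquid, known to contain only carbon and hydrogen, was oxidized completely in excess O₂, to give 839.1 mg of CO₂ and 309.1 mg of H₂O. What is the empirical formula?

C5H9

mol C = 0.8391 g CO₂ ÷ 44.009 g/mol = 0.019067 mol
mol H = 2 × 0.3091 g H₂O ÷ 18.015 g/mol = 0.034316 mol
Divide by the smallest (0.019067 mol): C 1.000, H 1.800
Multiplying each by 5 gives whole numbers: C 5.00, H 9.00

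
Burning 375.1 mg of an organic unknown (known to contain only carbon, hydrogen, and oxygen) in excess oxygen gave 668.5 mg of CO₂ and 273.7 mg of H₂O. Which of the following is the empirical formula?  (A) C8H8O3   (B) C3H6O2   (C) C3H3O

mol C = 0.6685 g CO₂ ÷ 44.009 g/mol = 0.015190 mol
mol H = 2 × 0.2737 g H₂O ÷ 18.015 g/mol = 0.030386 mol
mass O = 0.3751 − (0.18245 + 0.030629) = 0.16202 g → mol O = 0.16202 ÷ 15.999 = 0.010127 mol
Divide by the smallest (0.010127 mol): C 1.500, H 3.000, O 1.000
Multiplying each by 2 gives whole numbers: C 3.00, H 6.00, O 2.00

(B) C3H6O2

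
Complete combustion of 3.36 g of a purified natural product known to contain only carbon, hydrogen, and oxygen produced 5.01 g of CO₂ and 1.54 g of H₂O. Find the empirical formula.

mol C = 5.01 g CO₂ ÷ 44.009 g/mol = 0.1138 mol
mol H = 2 × 1.54 g H₂O ÷ 18.015 g/mol = 0.1710 mol
mass O = 3.36 − (1.367 + 0.1723) = 1.820 g → mol O = 1.820 ÷ 15.999 = 0.1138 mol
Divide by the smallest (0.1138 mol): C 1.001, H 1.503, O 1.000
Multiplying each by 2 gives whole numbers: C 2.00, H 3.01, O 2.00

C2H3O2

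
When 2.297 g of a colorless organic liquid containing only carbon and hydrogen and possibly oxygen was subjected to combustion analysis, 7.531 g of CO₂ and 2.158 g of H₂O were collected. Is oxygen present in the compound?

no

mol C = 7.531 g CO₂ ÷ 44.009 g/mol = 0.17112 mol
mol H = 2 × 2.158 g H₂O ÷ 18.015 g/mol = 0.23958 mol
C and H together account for 2.2969 g — essentially the entire 2.297 g sample — so the compound contains no oxygen.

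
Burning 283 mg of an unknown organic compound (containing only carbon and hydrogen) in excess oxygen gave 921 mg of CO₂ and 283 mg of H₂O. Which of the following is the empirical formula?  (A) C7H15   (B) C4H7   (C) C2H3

mol C = 0.921 g CO₂ ÷ 44.009 g/mol = 0.02093 mol
mol H = 2 × 0.283 g H₂O ÷ 18.015 g/mol = 0.03142 mol
Divide by the smallest (0.02093 mol): C 1.000, H 1.501
Multiplying each by 2 gives whole numbers: C 2.00, H 3.00

(C) C2H3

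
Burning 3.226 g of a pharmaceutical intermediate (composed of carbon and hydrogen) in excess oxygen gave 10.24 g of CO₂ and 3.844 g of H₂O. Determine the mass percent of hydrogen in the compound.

mol C = 10.24 g CO₂ ÷ 44.009 g/mol = 0.23268 mol
mol H = 2 × 3.844 g H₂O ÷ 18.015 g/mol = 0.42676 mol
mass % H = 0.43017 g ÷ 3.226 g × 100%

13.33%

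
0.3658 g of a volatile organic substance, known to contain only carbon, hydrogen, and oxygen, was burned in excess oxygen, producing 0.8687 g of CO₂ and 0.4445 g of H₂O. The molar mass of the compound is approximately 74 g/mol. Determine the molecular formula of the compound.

C4H10O

mol C = 0.8687 g CO₂ ÷ 44.009 g/mol = 0.019739 mol
mol H = 2 × 0.4445 g H₂O ÷ 18.015 g/mol = 0.049348 mol
mass O = 0.3658 − (0.23709 + 0.049743) = 0.078971 g → mol O = 0.078971 ÷ 15.999 = 0.0049360 mol
Divide by the smallest (0.0049360 mol): C 3.999, H 9.998, O 1.000
Empirical formula: C4H10O
Empirical-formula mass = 74.12 g/mol; 74 ÷ 74.12 ≈ 1, so the molecular formula is C4H10O.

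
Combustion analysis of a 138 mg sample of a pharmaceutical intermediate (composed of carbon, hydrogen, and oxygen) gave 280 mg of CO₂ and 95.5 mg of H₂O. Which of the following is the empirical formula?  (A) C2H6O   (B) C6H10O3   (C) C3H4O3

(B) C6H10O3

mol C = 0.280 g CO₂ ÷ 44.009 g/mol = 0.006362 mol
mol H = 2 × 0.0955 g H₂O ÷ 18.015 g/mol = 0.01060 mol
mass O = 0.138 − (0.07642 + 0.01069) = 0.05089 g → mol O = 0.05089 ÷ 15.999 = 0.003181 mol
Divide by the smallest (0.003181 mol): C 2.000, H 3.333, O 1.000
Multiplying each by 3 gives whole numbers: C 6.00, H 10.00, O 3.00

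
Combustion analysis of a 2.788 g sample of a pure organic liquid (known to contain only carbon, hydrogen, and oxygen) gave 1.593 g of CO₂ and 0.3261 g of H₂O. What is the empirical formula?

CHO4

mol C = 1.593 g CO₂ ÷ 44.009 g/mol = 0.036197 mol
mol H = 2 × 0.3261 g H₂O ÷ 18.015 g/mol = 0.036203 mol
mass O = 2.788 − (0.43476 + 0.036493) = 2.3167 g → mol O = 2.3167 ÷ 15.999 = 0.14481 mol
Divide by the smallest (0.036197 mol): C 1.000, H 1.000, O 4.000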